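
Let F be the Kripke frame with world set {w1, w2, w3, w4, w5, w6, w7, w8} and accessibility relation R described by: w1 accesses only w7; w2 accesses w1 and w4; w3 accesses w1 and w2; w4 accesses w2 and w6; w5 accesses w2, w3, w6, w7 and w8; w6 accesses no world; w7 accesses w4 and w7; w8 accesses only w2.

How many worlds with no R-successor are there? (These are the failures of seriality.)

1

Enumerating: w6.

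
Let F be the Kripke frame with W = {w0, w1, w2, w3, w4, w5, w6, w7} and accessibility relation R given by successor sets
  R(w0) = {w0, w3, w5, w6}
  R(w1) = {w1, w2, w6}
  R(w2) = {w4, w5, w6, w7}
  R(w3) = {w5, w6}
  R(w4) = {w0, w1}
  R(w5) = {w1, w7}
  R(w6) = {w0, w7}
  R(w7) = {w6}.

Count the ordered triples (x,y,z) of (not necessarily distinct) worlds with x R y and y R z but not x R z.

Enumerating: (w0,w5,w1), (w0,w5,w7), (w0,w6,w7), (w1,w2,w4), (w1,w2,w5), (w1,w2,w7), (w1,w6,w0), (w1,w6,w7), (w2,w4,w0), (w2,w4,w1), (w2,w5,w1), (w2,w6,w0), … and 18 more.
Total: 30.

30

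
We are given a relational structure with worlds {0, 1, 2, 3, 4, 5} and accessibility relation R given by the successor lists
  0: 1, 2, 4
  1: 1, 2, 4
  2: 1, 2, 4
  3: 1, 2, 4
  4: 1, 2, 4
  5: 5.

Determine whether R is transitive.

Transitive: yes — every two-step R-path is closed by a direct edge.

Yes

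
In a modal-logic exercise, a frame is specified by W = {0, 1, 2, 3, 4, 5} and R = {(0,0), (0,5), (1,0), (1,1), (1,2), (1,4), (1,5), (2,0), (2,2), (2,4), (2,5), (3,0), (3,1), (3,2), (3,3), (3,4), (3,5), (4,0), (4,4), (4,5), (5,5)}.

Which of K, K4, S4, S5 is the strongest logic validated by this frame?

S4

Transitive (axiom 4): yes — every two-step R-path is closed by a direct edge.
Reflexive (axiom T): yes — every world is R-related to itself.
Euclidean (axiom 5): no — 1 R 0 and 1 R 2, but not 0 R 2.
So F validates K, K4, S4; S5 would additionally require R to be Euclidean. The strongest is S4.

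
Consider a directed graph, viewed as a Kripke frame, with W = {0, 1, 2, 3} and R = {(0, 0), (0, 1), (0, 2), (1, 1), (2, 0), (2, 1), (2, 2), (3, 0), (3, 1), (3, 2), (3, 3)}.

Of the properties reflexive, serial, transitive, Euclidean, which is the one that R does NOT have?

Reflexive: yes — every world is R-related to itself.
Serial: yes — every world has a successor (e.g. 0 R 0).
Transitive: yes — every two-step R-path is closed by a direct edge.
Euclidean: no — 0 R 1 and 0 R 2, but not 1 R 2.
Only Euclidean fails.

Euclidean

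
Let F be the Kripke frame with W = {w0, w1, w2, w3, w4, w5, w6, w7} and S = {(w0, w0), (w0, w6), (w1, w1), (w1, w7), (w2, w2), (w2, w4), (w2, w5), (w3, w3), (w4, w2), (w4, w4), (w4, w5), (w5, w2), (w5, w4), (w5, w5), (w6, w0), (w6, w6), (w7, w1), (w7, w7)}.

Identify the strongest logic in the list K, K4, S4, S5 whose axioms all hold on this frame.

S5

Transitive (axiom 4): yes — every two-step S-path is closed by a direct edge.
Reflexive (axiom T): yes — every world is S-related to itself.
Euclidean (axiom 5): yes — any two successors of a common world are S-related.
So F validates K, K4, S4, S5. The strongest is S5.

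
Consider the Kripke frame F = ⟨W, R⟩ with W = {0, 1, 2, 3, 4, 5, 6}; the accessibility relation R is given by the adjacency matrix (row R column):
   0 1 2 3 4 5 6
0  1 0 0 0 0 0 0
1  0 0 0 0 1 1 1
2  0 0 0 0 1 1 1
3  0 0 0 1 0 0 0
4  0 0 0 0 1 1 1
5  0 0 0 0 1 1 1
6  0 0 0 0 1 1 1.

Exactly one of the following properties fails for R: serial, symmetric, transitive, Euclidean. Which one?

Serial: yes — every world has a successor (e.g. 0 R 0).
Symmetric: no — 1 R 4 but not 4 R 1.
Transitive: yes — every two-step R-path is closed by a direct edge.
Euclidean: yes — any two successors of a common world are R-related.
Only symmetric fails.

symmetric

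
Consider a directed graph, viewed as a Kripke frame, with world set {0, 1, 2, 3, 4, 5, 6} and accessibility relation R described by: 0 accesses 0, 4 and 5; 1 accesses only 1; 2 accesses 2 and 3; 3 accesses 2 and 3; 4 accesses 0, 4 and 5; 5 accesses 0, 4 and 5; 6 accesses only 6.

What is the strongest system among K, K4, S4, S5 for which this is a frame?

Transitive (axiom 4): yes — every two-step R-path is closed by a direct edge.
Reflexive (axiom T): yes — every world is R-related to itself.
Euclidean (axiom 5): yes — any two successors of a common world are R-related.
So F validates K, K4, S4, S5. The strongest is S5.

S5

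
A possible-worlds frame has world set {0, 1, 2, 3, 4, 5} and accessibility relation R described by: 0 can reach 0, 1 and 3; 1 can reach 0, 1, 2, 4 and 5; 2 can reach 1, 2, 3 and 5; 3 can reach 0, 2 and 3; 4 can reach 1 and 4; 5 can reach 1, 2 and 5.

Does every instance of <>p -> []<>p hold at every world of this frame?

Axiom 5 corresponds to the accessibility relation being Euclidean.
Euclidean: no — 0 R 1 and 0 R 3, but not 1 R 3.

No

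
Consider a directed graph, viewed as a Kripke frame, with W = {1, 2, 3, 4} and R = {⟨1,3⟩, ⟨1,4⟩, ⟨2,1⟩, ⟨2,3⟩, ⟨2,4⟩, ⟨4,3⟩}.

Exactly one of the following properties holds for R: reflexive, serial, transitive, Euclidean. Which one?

transitive

Reflexive: no — 1 is not related to itself.
Serial: no — 3 has no R-successor.
Transitive: yes — every two-step R-path is closed by a direct edge.
Euclidean: no — 1 R 3 and 1 R 4, but not 3 R 4.
Only transitive holds.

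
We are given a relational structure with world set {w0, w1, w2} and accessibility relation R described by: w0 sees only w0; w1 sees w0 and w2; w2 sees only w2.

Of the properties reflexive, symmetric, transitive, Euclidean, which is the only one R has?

transitive

Reflexive: no — w1 is not related to itself.
Symmetric: no — w1 R w0 but not w0 R w1.
Transitive: yes — every two-step R-path is closed by a direct edge.
Euclidean: no — w1 R w0 and w1 R w2, but not w0 R w2.
Only transitive holds.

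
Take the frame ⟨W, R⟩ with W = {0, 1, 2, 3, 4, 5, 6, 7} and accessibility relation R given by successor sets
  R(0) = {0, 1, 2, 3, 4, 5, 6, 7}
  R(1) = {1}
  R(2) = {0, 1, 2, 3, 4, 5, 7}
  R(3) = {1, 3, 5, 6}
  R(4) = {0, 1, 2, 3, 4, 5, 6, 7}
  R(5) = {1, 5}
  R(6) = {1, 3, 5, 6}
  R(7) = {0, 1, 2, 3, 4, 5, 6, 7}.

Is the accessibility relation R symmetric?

No

Symmetric: no — 0 R 1 but not 1 R 0.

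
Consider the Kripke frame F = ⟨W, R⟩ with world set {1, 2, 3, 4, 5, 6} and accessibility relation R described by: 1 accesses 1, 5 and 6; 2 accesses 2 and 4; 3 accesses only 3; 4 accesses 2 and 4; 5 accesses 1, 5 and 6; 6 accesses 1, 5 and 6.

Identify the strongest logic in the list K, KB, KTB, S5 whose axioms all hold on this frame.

S5

Symmetric (axiom B): yes — every pair in R has its reverse in R.
Reflexive (axiom T): yes — every world is R-related to itself.
Euclidean (axiom 5): yes — any two successors of a common world are R-related.
So F validates K, KB, KTB, S5. The strongest is S5.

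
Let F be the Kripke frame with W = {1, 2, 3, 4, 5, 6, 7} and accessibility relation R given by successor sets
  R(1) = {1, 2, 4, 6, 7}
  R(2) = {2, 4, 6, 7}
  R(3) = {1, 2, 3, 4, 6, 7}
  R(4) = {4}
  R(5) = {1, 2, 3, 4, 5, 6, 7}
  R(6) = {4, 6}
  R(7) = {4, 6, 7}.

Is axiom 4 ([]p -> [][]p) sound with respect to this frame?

Yes

Axiom 4 corresponds to the accessibility relation being transitive.
Transitive: yes — every two-step R-path is closed by a direct edge.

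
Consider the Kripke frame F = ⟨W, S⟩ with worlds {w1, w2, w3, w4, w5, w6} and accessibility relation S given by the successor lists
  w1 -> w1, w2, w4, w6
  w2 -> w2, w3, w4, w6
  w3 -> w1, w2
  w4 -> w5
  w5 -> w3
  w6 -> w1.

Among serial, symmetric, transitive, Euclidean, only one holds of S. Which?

serial

Serial: yes — every world has a successor (e.g. w1 S w1).
Symmetric: no — w1 S w2 but not w2 S w1.
Transitive: no — w1 S w2 and w2 S w3, but not w1 S w3.
Euclidean: no — w1 S w4 and w1 S w2, but not w4 S w2.
Only serial holds.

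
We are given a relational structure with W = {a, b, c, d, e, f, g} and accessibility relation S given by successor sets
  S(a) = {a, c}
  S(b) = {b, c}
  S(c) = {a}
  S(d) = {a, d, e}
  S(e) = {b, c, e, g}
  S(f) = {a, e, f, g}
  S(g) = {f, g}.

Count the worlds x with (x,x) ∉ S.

Enumerating: c.

1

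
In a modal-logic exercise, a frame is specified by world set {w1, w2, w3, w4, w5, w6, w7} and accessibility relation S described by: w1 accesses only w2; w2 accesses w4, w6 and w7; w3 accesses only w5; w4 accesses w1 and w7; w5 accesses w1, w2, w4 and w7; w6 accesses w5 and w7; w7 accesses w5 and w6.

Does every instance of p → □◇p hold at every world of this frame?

The schema B characterises exactly the symmetric frames.
Symmetric: no — w1 S w2 but not w2 S w1.

No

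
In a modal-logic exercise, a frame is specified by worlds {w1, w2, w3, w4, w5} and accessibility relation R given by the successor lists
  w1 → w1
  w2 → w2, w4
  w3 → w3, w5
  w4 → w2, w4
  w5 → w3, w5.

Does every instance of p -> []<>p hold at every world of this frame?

Yes

Axiom B corresponds to the accessibility relation being symmetric.
Symmetric: yes — every pair in R has its reverse in R.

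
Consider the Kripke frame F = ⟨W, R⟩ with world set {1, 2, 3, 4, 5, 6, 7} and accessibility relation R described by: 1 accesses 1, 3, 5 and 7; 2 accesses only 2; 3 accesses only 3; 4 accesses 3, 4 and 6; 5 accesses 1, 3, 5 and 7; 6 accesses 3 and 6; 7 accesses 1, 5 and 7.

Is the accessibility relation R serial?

Serial: yes — every world has a successor (e.g. 1 R 1).

Yes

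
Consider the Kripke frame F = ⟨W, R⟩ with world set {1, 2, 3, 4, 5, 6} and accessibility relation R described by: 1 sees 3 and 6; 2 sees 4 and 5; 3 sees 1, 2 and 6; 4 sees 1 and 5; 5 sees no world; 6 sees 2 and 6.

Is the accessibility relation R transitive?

Transitive: no — 1 R 3 and 3 R 2, but not 1 R 2.

No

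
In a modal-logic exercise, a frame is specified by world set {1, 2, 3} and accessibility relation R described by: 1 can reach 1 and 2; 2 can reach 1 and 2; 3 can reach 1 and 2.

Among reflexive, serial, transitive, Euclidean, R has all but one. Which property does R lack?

Reflexive: no — 3 is not related to itself.
Serial: yes — every world has a successor (e.g. 1 R 1).
Transitive: yes — every two-step R-path is closed by a direct edge.
Euclidean: yes — any two successors of a common world are R-related.
Only reflexive fails.

reflexive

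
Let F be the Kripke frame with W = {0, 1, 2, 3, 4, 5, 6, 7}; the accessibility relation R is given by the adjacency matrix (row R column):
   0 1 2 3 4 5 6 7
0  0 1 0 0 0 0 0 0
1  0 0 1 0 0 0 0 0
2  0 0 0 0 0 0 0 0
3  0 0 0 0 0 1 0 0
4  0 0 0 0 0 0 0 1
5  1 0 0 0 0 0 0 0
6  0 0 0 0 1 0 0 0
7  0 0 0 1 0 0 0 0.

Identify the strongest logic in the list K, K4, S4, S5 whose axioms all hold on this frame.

Transitive (axiom 4): no — 0 R 1 and 1 R 2, but not 0 R 2.
Reflexive (axiom T): no — 0 is not related to itself.
Euclidean (axiom 5): no — 0 R 1 and 0 R 1, but not 1 R 1.
So F validates K; K4 would additionally require R to be transitive. The strongest is K.

K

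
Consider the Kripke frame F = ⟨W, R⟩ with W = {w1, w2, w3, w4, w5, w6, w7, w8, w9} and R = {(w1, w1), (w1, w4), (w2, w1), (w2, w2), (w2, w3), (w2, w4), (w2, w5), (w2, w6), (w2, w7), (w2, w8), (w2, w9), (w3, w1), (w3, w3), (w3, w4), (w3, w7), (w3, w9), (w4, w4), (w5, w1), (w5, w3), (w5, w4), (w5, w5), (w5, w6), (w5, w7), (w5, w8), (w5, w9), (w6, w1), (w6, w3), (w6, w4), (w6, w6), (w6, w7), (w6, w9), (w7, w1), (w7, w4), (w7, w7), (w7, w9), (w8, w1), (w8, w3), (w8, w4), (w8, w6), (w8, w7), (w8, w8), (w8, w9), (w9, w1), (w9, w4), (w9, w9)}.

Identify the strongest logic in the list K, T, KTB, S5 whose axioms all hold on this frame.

Reflexive (axiom T): yes — every world is R-related to itself.
Symmetric (axiom B): no — w1 R w4 but not w4 R w1.
Euclidean (axiom 5): no — w2 R w1 and w2 R w3, but not w1 R w3.
So F validates K, T; KTB would additionally require R to be symmetric. The strongest is T.

T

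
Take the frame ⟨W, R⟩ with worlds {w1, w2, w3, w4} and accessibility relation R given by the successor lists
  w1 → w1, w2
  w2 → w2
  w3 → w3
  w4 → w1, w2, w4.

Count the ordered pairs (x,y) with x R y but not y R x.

Enumerating: (w1,w2), (w4,w1), (w4,w2).

3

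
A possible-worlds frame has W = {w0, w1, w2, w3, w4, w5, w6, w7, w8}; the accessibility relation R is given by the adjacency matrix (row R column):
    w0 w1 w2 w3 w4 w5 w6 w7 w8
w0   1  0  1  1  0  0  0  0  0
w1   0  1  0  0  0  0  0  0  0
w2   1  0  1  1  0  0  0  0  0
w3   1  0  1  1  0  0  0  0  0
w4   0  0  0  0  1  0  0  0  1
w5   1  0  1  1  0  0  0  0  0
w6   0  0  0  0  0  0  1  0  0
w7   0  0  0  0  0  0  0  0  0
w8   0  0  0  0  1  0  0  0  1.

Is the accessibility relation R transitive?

Yes

Transitive: yes — every two-step R-path is closed by a direct edge.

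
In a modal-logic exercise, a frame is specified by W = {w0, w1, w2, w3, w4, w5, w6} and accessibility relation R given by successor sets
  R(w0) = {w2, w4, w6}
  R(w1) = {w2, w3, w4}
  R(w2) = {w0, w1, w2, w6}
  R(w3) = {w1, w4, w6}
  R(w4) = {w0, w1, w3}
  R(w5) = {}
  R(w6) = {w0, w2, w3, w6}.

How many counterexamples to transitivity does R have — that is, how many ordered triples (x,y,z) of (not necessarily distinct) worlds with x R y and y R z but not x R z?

36

Enumerating: (w0,w2,w0), (w0,w2,w1), (w0,w4,w0), (w0,w4,w1), (w0,w4,w3), (w0,w6,w0), (w0,w6,w3), (w1,w2,w0), (w1,w2,w1), (w1,w2,w6), (w1,w3,w1), (w1,w3,w6), … and 24 more.
Total: 36.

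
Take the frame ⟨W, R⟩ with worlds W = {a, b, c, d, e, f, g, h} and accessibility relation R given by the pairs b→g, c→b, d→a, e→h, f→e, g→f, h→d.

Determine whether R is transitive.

Transitive: no — b R g and g R f, but not b R f.

No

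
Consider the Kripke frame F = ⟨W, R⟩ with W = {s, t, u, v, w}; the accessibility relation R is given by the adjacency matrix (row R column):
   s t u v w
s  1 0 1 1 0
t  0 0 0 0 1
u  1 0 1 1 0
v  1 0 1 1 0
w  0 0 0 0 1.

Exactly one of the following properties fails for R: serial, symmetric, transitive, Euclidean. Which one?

Serial: yes — every world has a successor (e.g. s R s).
Symmetric: no — t R w but not w R t.
Transitive: yes — every two-step R-path is closed by a direct edge.
Euclidean: yes — any two successors of a common world are R-related.
Only symmetric fails.

symmetric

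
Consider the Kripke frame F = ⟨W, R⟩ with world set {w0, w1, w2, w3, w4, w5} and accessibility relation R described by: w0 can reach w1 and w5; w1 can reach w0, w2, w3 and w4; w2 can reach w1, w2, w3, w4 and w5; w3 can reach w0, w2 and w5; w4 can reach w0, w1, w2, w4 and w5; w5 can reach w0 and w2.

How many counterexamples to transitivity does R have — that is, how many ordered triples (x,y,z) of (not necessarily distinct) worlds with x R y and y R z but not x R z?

Enumerating: (w0,w1,w0), (w0,w1,w2), (w0,w1,w3), (w0,w1,w4), (w0,w5,w0), (w0,w5,w2), (w1,w0,w1), (w1,w0,w5), (w1,w2,w1), (w1,w2,w5), (w1,w3,w5), (w1,w4,w1), … and 17 more.
Total: 29.

29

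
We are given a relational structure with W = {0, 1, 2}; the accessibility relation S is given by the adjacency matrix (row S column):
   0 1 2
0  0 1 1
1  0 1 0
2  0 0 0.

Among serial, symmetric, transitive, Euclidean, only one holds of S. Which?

Serial: no — 2 has no S-successor.
Symmetric: no — 0 S 1 but not 1 S 0.
Transitive: yes — every two-step S-path is closed by a direct edge.
Euclidean: no — 0 S 1 and 0 S 2, but not 1 S 2.
Only transitive holds.

transitive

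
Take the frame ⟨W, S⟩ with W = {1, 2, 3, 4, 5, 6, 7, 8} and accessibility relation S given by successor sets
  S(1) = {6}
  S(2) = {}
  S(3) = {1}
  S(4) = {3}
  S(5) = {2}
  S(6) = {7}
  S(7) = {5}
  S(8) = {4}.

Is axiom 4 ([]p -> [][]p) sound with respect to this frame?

No

The schema 4 characterises exactly the transitive frames.
Transitive: no — 1 S 6 and 6 S 7, but not 1 S 7.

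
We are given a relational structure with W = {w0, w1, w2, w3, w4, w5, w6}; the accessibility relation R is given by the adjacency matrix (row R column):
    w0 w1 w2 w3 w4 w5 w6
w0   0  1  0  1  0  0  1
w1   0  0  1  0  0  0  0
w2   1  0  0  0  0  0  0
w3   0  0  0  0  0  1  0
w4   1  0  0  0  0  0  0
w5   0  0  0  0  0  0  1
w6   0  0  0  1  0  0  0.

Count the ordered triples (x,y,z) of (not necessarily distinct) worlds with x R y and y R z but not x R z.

12

Enumerating: (w0,w1,w2), (w0,w3,w5), (w1,w2,w0), (w2,w0,w1), (w2,w0,w3), (w2,w0,w6), (w3,w5,w6), (w4,w0,w1), (w4,w0,w3), (w4,w0,w6), (w5,w6,w3), (w6,w3,w5).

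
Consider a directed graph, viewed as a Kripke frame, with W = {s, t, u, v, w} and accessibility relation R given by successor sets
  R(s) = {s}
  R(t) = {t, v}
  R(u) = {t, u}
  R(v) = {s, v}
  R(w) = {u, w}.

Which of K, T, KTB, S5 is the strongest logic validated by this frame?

T

Reflexive (axiom T): yes — every world is R-related to itself.
Symmetric (axiom B): no — t R v but not v R t.
Euclidean (axiom 5): no — t R v and t R t, but not v R t.
So F validates K, T; KTB would additionally require R to be symmetric. The strongest is T.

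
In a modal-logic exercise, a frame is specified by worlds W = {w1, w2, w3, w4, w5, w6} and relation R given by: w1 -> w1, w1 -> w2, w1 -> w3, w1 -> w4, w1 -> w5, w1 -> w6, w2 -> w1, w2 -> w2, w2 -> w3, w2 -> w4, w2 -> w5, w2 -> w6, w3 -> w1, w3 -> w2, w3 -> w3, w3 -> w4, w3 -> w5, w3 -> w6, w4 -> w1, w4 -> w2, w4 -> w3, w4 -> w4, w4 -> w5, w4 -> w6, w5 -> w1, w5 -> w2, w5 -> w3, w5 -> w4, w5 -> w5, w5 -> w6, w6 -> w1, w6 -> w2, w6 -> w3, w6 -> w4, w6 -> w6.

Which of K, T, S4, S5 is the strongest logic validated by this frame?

Reflexive (axiom T): yes — every world is R-related to itself.
Transitive (axiom 4): no — w6 R w1 and w1 R w5, but not w6 R w5.
Euclidean (axiom 5): no — w1 R w6 and w1 R w5, but not w6 R w5.
So F validates K, T; S4 would additionally require R to be transitive. The strongest is T.

T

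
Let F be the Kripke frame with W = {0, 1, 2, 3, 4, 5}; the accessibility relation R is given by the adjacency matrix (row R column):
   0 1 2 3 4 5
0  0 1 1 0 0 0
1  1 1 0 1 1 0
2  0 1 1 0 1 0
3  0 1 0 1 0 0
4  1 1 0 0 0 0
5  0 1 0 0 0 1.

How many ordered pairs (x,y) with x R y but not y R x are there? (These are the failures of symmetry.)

5

Enumerating: (0,2), (2,1), (2,4), (4,0), (5,1).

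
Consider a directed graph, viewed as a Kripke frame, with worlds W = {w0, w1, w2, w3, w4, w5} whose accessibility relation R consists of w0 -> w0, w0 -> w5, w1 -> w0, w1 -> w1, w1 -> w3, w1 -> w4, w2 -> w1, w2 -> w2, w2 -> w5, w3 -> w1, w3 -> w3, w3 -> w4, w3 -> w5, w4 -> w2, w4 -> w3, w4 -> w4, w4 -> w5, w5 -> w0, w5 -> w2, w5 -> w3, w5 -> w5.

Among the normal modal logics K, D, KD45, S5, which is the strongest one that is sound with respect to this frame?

Serial (axiom D): yes — every world has a successor (e.g. w0 R w0).
Euclidean (axiom 5): no — w1 R w0 and w1 R w3, but not w0 R w3.
Transitive (axiom 4): no — w0 R w5 and w5 R w2, but not w0 R w2.
Reflexive (axiom T): yes — every world is R-related to itself.
So F validates K, D; KD45 would additionally require R to be Euclidean and transitive. The strongest is D.

D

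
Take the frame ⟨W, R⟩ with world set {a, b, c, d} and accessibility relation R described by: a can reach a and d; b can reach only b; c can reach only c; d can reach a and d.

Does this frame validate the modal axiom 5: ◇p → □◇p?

Axiom 5 corresponds to the accessibility relation being Euclidean.
Euclidean: yes — any two successors of a common world are R-related.

Yes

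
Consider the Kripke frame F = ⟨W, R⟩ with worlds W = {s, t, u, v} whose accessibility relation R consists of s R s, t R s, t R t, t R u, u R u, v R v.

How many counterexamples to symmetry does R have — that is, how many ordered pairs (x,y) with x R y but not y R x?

Enumerating: (t,s), (t,u).

2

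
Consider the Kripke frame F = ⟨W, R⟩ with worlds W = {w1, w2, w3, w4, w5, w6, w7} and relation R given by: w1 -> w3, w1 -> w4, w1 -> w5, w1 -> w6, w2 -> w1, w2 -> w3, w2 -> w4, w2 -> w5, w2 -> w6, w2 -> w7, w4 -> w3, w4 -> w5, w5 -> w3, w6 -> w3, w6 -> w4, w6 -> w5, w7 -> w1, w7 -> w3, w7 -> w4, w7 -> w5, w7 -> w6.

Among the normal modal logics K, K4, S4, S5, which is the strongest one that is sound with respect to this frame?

K4

Transitive (axiom 4): yes — every two-step R-path is closed by a direct edge.
Reflexive (axiom T): no — w1 is not related to itself.
Euclidean (axiom 5): no — w1 R w3 and w1 R w4, but not w3 R w4.
So F validates K, K4; S4 would additionally require R to be reflexive. The strongest is K4.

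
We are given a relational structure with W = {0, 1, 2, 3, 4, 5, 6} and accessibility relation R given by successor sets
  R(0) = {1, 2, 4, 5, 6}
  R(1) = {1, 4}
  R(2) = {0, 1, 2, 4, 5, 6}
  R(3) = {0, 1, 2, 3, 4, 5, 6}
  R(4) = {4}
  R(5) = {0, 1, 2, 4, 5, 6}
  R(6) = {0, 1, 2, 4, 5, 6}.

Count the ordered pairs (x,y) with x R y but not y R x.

15

Enumerating: (0,1), (0,4), (1,4), (2,1), (2,4), (3,0), (3,1), (3,2), (3,4), (3,5), (3,6), (5,1), (5,4), (6,1), (6,4).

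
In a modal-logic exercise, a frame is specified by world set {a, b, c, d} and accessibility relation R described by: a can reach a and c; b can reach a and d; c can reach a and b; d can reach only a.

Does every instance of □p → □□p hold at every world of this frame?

No

Axiom 4 corresponds to the accessibility relation being transitive.
Transitive: no — a R c and c R b, but not a R b.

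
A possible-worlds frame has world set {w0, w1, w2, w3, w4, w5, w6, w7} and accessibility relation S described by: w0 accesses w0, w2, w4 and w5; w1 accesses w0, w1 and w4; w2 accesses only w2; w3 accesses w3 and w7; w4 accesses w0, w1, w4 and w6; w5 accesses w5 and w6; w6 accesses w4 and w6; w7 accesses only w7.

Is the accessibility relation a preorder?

No

Reflexive: yes — every world is S-related to itself.
Transitive: no — w0 S w4 and w4 S w1, but not w0 S w1.
So S is not a preorder.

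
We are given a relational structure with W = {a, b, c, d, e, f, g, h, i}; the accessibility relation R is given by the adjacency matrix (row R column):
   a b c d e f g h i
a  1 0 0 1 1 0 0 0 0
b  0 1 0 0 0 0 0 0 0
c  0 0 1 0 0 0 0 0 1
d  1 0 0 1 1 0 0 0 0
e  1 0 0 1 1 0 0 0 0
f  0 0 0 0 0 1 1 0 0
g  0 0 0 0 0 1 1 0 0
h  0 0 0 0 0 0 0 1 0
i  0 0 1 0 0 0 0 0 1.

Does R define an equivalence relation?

Yes

Reflexive: yes — every world is R-related to itself.
Symmetric: yes — every pair in R has its reverse in R.
Transitive: yes — every two-step R-path is closed by a direct edge.
So R is an equivalence relation.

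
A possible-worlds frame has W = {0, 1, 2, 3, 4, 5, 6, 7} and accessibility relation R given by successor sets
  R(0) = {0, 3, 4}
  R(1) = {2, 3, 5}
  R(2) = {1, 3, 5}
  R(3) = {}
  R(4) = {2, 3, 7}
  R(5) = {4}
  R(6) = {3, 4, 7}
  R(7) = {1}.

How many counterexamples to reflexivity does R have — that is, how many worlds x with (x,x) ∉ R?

Enumerating: 1, 2, 3, 4, 5, 6, 7.

7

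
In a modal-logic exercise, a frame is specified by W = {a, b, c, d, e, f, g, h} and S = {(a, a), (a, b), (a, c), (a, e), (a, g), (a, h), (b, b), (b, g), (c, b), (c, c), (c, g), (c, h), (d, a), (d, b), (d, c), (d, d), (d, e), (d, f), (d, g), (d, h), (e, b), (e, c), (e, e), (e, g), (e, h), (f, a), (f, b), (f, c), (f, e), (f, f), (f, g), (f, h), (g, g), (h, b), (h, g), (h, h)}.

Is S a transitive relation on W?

Transitive: yes — every two-step S-path is closed by a direct edge.

Yes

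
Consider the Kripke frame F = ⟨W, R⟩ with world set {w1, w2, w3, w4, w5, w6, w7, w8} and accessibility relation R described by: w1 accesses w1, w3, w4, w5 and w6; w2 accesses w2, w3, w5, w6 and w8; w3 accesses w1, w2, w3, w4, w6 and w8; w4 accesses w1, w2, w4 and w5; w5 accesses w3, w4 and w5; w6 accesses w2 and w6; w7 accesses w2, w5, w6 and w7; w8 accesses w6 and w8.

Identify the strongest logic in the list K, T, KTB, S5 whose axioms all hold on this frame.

T

Reflexive (axiom T): yes — every world is R-related to itself.
Symmetric (axiom B): no — w1 R w5 but not w5 R w1.
Euclidean (axiom 5): no — w1 R w3 and w1 R w5, but not w3 R w5.
So F validates K, T; KTB would additionally require R to be symmetric. The strongest is T.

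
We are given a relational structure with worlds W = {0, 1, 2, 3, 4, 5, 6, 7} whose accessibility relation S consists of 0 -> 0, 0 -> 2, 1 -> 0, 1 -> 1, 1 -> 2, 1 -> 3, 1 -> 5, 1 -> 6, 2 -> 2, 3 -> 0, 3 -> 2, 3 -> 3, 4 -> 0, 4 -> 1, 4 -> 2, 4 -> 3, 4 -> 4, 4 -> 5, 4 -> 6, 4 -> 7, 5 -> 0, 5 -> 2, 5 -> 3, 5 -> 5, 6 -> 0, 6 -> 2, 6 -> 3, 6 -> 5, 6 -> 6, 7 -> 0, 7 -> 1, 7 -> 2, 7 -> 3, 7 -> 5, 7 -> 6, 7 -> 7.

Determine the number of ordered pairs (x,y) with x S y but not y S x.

28

Enumerating: (0,2), (1,0), (1,2), (1,3), (1,5), (1,6), (3,0), (3,2), (4,0), (4,1), (4,2), (4,3), … and 16 more.
Total: 28.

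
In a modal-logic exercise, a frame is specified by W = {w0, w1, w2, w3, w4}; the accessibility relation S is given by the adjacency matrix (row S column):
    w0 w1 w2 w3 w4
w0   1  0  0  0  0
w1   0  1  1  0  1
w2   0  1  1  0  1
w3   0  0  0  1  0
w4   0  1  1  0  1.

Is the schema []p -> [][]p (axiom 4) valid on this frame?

Yes

Axiom 4 corresponds to the accessibility relation being transitive.
Transitive: yes — every two-step S-path is closed by a direct edge.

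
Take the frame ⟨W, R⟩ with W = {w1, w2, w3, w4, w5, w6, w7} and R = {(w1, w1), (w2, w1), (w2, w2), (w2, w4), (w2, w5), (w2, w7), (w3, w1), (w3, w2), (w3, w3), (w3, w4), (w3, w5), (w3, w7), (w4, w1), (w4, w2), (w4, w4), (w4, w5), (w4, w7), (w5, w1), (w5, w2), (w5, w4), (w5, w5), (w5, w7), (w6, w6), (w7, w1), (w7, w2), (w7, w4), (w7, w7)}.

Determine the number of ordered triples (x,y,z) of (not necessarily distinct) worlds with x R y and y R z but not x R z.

Enumerating: (w7,w2,w5), (w7,w4,w5).

2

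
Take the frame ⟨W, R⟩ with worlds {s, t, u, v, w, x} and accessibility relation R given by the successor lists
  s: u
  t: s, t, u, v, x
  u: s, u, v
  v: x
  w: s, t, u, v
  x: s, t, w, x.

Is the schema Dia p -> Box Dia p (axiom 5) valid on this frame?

No

By correspondence theory, 5 is valid on a frame iff R is Euclidean.
Euclidean: no — t R s and t R v, but not s R v.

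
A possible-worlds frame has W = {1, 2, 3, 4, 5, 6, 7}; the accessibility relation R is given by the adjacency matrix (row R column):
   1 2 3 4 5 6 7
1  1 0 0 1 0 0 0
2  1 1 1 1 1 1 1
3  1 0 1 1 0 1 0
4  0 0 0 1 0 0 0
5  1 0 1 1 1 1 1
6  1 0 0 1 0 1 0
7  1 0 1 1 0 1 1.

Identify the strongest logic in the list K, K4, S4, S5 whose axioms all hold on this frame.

S4

Transitive (axiom 4): yes — every two-step R-path is closed by a direct edge.
Reflexive (axiom T): yes — every world is R-related to itself.
Euclidean (axiom 5): no — 2 R 1 and 2 R 3, but not 1 R 3.
So F validates K, K4, S4; S5 would additionally require R to be Euclidean. The strongest is S4.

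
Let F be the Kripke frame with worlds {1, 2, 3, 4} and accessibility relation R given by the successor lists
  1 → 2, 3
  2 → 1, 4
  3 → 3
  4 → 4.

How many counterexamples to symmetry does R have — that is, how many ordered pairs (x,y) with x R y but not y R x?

2

Enumerating: (1,3), (2,4).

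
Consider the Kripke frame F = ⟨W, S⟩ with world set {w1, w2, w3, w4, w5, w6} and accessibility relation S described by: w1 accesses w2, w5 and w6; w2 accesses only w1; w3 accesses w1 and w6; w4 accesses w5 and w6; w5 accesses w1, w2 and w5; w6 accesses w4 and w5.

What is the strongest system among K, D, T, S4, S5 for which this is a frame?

Serial (axiom D): yes — every world has a successor (e.g. w1 S w2).
Reflexive (axiom T): no — w1 is not related to itself.
Transitive (axiom 4): no — w1 S w6 and w6 S w4, but not w1 S w4.
Euclidean (axiom 5): no — w1 S w2 and w1 S w5, but not w2 S w5.
So F validates K, D; T would additionally require S to be reflexive. The strongest is D.

D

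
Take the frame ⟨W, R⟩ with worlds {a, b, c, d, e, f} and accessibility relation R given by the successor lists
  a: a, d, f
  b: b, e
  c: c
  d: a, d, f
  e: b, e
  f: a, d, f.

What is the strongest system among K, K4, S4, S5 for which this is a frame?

Transitive (axiom 4): yes — every two-step R-path is closed by a direct edge.
Reflexive (axiom T): yes — every world is R-related to itself.
Euclidean (axiom 5): yes — any two successors of a common world are R-related.
So F validates K, K4, S4, S5. The strongest is S5.

S5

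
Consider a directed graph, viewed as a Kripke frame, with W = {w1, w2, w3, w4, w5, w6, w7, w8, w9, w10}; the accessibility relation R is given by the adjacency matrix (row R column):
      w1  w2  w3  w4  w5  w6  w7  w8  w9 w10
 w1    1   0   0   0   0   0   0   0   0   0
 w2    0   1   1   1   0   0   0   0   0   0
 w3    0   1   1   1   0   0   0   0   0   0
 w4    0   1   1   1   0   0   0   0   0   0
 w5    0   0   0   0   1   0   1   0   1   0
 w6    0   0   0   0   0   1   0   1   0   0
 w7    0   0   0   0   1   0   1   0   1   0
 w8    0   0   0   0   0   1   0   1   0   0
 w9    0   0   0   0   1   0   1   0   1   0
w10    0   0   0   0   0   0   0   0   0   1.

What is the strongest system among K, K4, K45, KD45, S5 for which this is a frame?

Transitive (axiom 4): yes — every two-step R-path is closed by a direct edge.
Euclidean (axiom 5): yes — any two successors of a common world are R-related.
Serial (axiom D): yes — every world has a successor (e.g. w1 R w1).
Reflexive (axiom T): yes — every world is R-related to itself.
So F validates K, K4, K45, KD45, S5. The strongest is S5.

S5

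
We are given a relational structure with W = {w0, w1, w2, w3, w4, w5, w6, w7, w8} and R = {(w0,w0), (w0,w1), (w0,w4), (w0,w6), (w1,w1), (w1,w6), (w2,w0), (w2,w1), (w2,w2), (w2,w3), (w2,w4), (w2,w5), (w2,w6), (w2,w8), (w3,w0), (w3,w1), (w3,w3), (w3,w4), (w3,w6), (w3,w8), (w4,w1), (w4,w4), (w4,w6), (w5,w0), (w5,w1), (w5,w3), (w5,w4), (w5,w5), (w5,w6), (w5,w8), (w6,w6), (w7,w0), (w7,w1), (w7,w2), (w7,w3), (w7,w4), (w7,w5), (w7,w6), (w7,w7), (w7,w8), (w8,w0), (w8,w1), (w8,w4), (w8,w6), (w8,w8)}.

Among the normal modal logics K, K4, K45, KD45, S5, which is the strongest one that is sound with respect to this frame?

K4

Transitive (axiom 4): yes — every two-step R-path is closed by a direct edge.
Euclidean (axiom 5): no — w0 R w1 and w0 R w4, but not w1 R w4.
Serial (axiom D): yes — every world has a successor (e.g. w0 R w0).
Reflexive (axiom T): yes — every world is R-related to itself.
So F validates K, K4; K45 would additionally require R to be Euclidean. The strongest is K4.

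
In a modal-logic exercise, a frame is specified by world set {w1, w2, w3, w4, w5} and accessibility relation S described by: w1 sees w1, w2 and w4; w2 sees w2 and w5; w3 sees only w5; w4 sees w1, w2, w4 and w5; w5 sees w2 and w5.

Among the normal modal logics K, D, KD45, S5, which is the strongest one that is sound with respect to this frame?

D

Serial (axiom D): yes — every world has a successor (e.g. w1 S w1).
Euclidean (axiom 5): no — w1 S w2 and w1 S w4, but not w2 S w4.
Transitive (axiom 4): no — w1 S w2 and w2 S w5, but not w1 S w5.
Reflexive (axiom T): no — w3 is not related to itself.
So F validates K, D; KD45 would additionally require S to be Euclidean and transitive. The strongest is D.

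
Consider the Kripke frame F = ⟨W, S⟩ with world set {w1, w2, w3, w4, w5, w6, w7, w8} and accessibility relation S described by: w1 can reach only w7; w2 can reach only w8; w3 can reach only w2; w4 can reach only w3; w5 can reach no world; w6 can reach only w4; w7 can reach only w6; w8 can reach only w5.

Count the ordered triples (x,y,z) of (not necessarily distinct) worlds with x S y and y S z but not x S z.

Enumerating: (w1,w7,w6), (w2,w8,w5), (w3,w2,w8), (w4,w3,w2), (w6,w4,w3), (w7,w6,w4).

6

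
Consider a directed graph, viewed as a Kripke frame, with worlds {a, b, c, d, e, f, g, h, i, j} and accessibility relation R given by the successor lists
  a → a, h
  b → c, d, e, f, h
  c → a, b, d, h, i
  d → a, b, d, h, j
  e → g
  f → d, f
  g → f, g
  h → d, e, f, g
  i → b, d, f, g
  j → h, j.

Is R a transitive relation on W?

Transitive: no — a R h and h R d, but not a R d.

No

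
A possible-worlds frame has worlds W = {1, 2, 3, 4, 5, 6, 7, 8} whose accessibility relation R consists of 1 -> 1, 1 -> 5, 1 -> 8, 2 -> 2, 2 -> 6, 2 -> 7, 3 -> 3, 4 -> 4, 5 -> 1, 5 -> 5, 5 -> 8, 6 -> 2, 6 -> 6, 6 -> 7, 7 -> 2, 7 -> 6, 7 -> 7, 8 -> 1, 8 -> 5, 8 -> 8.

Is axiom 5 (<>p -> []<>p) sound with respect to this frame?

By correspondence theory, 5 is valid on a frame iff R is Euclidean.
Euclidean: yes — any two successors of a common world are R-related.

Yes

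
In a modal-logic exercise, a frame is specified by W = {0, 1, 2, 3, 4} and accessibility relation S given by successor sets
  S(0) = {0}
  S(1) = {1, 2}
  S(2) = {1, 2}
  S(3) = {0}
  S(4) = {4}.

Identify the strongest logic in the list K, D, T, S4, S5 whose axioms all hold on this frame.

Serial (axiom D): yes — every world has a successor (e.g. 0 S 0).
Reflexive (axiom T): no — 3 is not related to itself.
Transitive (axiom 4): yes — every two-step S-path is closed by a direct edge.
Euclidean (axiom 5): yes — any two successors of a common world are S-related.
So F validates K, D; T would additionally require S to be reflexive. The strongest is D.

D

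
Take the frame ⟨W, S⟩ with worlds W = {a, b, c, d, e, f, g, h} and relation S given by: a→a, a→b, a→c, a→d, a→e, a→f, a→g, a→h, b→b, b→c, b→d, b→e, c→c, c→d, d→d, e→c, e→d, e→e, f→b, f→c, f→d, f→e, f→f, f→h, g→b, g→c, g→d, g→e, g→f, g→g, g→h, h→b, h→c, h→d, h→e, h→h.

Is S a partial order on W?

Yes

Reflexive: yes — every world is S-related to itself.
Transitive: yes — every two-step S-path is closed by a direct edge.
Antisymmetric: yes — no distinct pair is related both ways.
So S is a partial order.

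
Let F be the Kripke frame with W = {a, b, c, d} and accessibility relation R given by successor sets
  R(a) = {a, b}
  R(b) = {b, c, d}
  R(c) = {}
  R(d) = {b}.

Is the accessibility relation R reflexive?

No

Reflexive: no — c is not related to itself.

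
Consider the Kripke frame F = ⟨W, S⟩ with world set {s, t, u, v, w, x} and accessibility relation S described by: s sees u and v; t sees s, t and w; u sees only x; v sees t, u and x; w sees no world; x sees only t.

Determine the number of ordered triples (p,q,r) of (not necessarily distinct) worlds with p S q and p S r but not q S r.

16

Enumerating: (s,u,u), (s,u,v), (s,v,v), (t,s,s), (t,s,t), (t,s,w), (t,w,s), (t,w,t), (t,w,w), (u,x,x), (v,t,u), (v,t,x), (v,u,t), (v,u,u), (v,x,u), (v,x,x).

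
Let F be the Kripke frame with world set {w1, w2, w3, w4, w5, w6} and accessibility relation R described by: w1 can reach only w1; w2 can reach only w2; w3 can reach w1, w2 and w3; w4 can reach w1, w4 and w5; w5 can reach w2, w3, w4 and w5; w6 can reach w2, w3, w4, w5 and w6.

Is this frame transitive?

Transitive: no — w4 R w5 and w5 R w2, but not w4 R w2.

No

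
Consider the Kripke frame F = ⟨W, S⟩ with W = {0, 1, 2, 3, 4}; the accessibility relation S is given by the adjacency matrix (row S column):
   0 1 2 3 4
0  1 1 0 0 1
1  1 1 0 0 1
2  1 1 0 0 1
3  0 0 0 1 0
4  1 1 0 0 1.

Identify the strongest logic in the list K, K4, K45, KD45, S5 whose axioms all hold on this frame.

KD45

Transitive (axiom 4): yes — every two-step S-path is closed by a direct edge.
Euclidean (axiom 5): yes — any two successors of a common world are S-related.
Serial (axiom D): yes — every world has a successor (e.g. 0 S 0).
Reflexive (axiom T): no — 2 is not related to itself.
So F validates K, K4, K45, KD45; S5 would additionally require S to be reflexive. The strongest is KD45.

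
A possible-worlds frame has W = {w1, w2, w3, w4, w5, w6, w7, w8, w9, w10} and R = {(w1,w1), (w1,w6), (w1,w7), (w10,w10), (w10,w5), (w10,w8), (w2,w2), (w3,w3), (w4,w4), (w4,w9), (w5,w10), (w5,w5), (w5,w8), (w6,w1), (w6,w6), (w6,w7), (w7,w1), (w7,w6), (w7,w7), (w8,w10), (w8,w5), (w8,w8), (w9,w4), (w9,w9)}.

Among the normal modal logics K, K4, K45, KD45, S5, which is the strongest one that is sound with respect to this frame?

Transitive (axiom 4): yes — every two-step R-path is closed by a direct edge.
Euclidean (axiom 5): yes — any two successors of a common world are R-related.
Serial (axiom D): yes — every world has a successor (e.g. w1 R w1).
Reflexive (axiom T): yes — every world is R-related to itself.
So F validates K, K4, K45, KD45, S5. The strongest is S5.

S5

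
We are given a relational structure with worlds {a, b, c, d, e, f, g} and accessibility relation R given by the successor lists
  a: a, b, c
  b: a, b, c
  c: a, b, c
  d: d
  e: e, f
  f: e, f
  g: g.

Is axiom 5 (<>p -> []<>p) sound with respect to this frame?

The schema 5 characterises exactly the Euclidean frames.
Euclidean: yes — any two successors of a common world are R-related.

Yes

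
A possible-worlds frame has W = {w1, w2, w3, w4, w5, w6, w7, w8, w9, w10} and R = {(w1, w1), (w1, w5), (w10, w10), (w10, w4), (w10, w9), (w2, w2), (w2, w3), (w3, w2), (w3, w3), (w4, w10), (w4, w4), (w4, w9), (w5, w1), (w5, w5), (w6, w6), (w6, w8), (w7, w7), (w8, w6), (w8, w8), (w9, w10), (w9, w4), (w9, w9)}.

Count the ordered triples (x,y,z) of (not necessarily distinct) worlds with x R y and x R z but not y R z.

R is Euclidean; there are no such tuples.

0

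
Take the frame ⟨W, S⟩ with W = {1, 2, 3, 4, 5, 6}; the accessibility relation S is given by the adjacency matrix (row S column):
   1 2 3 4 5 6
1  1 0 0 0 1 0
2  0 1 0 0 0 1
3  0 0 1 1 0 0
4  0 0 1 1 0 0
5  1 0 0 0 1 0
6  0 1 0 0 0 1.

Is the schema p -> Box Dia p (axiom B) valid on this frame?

Yes

By correspondence theory, B is valid on a frame iff S is symmetric.
Symmetric: yes — every pair in S has its reverse in S.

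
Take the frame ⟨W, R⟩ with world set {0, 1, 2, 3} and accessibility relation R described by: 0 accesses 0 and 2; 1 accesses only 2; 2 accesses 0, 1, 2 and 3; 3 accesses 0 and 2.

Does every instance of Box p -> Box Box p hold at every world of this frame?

By correspondence theory, 4 is valid on a frame iff R is transitive.
Transitive: no — 0 R 2 and 2 R 1, but not 0 R 1.

No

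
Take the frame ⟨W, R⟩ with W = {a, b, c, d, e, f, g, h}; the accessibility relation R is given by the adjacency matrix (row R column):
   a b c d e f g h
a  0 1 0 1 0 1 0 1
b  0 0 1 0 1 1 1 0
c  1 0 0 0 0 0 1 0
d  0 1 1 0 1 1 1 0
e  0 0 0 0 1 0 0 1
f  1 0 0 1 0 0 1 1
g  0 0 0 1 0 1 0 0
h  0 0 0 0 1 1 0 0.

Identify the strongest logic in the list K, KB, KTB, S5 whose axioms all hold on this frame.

Symmetric (axiom B): no — a R b but not b R a.
Reflexive (axiom T): no — a is not related to itself.
Euclidean (axiom 5): no — a R b and a R d, but not b R d.
So F validates K; KB would additionally require R to be symmetric. The strongest is K.

K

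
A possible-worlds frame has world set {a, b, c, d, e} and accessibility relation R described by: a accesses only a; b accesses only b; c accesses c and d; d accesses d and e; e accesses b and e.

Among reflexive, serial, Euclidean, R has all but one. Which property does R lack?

Reflexive: yes — every world is R-related to itself.
Serial: yes — every world has a successor (e.g. a R a).
Euclidean: no — c R d and c R c, but not d R c.
Only Euclidean fails.

Euclidean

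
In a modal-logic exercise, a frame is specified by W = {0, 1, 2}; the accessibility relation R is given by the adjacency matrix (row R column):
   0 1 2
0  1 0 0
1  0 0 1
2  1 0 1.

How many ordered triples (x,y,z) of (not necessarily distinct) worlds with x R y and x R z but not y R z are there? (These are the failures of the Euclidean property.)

1

Enumerating: (2,0,2).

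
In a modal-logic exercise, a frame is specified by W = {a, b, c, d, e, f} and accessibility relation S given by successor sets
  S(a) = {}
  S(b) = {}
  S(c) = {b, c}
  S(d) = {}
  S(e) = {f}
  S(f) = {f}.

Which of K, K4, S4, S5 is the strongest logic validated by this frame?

K4

Transitive (axiom 4): yes — every two-step S-path is closed by a direct edge.
Reflexive (axiom T): no — a is not related to itself.
Euclidean (axiom 5): no — c S b and c S b, but not b S b.
So F validates K, K4; S4 would additionally require S to be reflexive. The strongest is K4.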